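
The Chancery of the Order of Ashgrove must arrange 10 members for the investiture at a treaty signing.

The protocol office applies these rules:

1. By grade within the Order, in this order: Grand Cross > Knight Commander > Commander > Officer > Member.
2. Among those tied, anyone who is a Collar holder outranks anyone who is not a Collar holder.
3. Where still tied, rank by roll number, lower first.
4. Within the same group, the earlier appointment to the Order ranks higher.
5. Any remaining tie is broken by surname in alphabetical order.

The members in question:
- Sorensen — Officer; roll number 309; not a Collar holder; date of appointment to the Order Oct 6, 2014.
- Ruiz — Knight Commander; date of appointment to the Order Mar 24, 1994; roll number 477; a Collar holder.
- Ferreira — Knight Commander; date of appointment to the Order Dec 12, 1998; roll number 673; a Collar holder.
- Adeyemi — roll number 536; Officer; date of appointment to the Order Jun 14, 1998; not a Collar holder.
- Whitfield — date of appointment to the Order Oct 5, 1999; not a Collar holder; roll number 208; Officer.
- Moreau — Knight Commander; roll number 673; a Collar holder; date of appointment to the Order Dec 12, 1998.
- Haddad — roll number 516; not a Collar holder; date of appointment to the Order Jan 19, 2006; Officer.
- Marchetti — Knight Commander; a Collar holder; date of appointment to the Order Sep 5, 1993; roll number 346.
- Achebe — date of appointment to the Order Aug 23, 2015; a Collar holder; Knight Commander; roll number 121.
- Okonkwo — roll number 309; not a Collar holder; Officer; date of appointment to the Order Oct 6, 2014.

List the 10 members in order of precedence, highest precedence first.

By grade within the Order: Achebe, Marchetti, Ruiz, Ferreira and Moreau (Knight Commander); then Whitfield, Okonkwo, Sorensen, Haddad and Adeyemi (Officer).
Achebe, Marchetti, Ruiz, Ferreira and Moreau are each a Collar holder, so the next rule applies.
Among Achebe, Marchetti, Ruiz, Ferreira and Moreau, by roll number (lower first): Achebe (121) before Marchetti (346) before Ruiz (477) before Ferreira and Moreau (673).
Ferreira and Moreau both have date of appointment to the Order Dec 12, 1998, so the next rule applies.
Among Ferreira and Moreau, alphabetically by surname: Ferreira before Moreau.
Whitfield, Okonkwo, Sorensen, Haddad and Adeyemi are each not a Collar holder, so the next rule applies.
Among Whitfield, Okonkwo, Sorensen, Haddad and Adeyemi, by roll number (lower first): Whitfield (208) before Okonkwo and Sorensen (309) before Haddad (516) before Adeyemi (536).
Okonkwo and Sorensen both have date of appointment to the Order Oct 6, 2014, so the next rule applies.
Among Okonkwo and Sorensen, alphabetically by surname: Okonkwo before Sorensen.
Full order: Achebe, Marchetti, Ruiz, Ferreira, Moreau, Whitfield, Okonkwo, Sorensen, Haddad, Adeyemi.

Achebe, Marchetti, Ruiz, Ferreira, Moreau, Whitfield, Okonkwo, Sorensen, Haddad, Adeyemi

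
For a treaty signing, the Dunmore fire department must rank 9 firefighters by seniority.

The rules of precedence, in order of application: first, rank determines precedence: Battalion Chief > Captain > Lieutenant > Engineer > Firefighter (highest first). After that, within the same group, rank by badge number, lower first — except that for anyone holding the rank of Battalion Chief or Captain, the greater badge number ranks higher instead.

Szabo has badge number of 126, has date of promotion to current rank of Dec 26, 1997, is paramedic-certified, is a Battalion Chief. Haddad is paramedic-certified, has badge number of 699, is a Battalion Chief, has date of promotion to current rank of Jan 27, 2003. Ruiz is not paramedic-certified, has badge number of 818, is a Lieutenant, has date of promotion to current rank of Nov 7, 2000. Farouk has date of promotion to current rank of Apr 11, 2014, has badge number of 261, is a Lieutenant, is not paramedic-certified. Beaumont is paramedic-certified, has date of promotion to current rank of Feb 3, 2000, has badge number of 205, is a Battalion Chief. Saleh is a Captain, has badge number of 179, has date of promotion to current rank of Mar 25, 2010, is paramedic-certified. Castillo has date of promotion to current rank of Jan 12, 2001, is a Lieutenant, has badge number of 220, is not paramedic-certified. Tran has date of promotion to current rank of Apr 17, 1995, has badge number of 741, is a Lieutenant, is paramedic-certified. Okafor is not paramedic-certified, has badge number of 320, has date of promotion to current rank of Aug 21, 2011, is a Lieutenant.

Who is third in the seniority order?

By rank: Haddad, Beaumont and Szabo (Battalion Chief); then Saleh (Captain); then Castillo, Farouk, Okafor, Tran and Ruiz (Lieutenant).
Among Haddad, Beaumont and Szabo, by badge number (higher first) (reversed rule for this group): Haddad (699) before Beaumont (205) before Szabo (126).
Among Castillo, Farouk, Okafor, Tran and Ruiz, by badge number (lower first): Castillo (220) before Farouk (261) before Okafor (320) before Tran (741) before Ruiz (818).
Order: Haddad, Beaumont, Szabo, Saleh, Castillo, Farouk, Okafor, Tran, Ruiz.

Szabo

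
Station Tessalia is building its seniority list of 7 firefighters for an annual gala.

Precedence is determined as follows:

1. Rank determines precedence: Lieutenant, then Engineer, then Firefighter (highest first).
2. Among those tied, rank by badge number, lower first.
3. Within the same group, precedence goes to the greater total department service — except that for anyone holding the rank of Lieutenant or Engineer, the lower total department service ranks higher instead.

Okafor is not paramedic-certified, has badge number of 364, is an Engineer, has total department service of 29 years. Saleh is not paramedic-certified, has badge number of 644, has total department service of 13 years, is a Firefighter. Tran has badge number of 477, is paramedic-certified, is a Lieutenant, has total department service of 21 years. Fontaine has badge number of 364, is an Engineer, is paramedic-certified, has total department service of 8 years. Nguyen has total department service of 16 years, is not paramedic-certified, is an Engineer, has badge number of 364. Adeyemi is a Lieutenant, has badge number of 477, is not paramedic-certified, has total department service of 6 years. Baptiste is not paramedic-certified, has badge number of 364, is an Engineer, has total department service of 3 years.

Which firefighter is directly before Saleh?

By rank: Adeyemi and Tran (Lieutenant); then Baptiste, Fontaine, Nguyen and Okafor (Engineer); then Saleh (Firefighter).
Adeyemi and Tran both have badge number 477, so the next rule applies.
Among Adeyemi and Tran, by total department service (lower first) (reversed rule for this group): Adeyemi (6 years) before Tran (21 years).
Baptiste, Fontaine, Nguyen and Okafor all have badge number 364, so the next rule applies.
Among Baptiste, Fontaine, Nguyen and Okafor, by total department service (lower first) (reversed rule for this group): Baptiste (3 years) before Fontaine (8 years) before Nguyen (16 years) before Okafor (29 years).
Order: Adeyemi, Tran, Baptiste, Fontaine, Nguyen, Okafor, Saleh.

Okafor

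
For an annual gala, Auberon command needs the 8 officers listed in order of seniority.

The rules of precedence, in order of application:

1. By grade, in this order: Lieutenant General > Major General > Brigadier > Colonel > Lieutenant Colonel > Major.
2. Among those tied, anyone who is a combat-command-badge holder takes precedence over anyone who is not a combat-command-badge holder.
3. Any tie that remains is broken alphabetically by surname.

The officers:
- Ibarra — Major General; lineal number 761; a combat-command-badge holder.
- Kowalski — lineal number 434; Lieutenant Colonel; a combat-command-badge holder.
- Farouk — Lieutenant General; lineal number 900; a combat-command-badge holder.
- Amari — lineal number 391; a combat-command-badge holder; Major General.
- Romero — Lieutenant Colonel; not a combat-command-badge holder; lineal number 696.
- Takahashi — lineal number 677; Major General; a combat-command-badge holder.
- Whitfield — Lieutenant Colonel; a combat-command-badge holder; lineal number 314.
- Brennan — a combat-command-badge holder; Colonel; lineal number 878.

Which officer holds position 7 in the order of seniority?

Whitfield

By grade: Farouk (Lieutenant General); then Amari, Ibarra and Takahashi (Major General); then Brennan (Colonel); then Kowalski, Whitfield and Romero (Lieutenant Colonel).
Amari, Ibarra and Takahashi are each a combat-command-badge holder, so the next rule applies.
Among Amari, Ibarra and Takahashi, alphabetically by surname: Amari before Ibarra before Takahashi.
Among Kowalski, Whitfield and Romero, a combat-command-badge holder before not a combat-command-badge holder: Kowalski and Whitfield (a combat-command-badge holder) before Romero (not a combat-command-badge holder).
Among Kowalski and Whitfield, alphabetically by surname: Kowalski before Whitfield.
Order: Farouk, Amari, Ibarra, Takahashi, Brennan, Kowalski, Whitfield, Romero.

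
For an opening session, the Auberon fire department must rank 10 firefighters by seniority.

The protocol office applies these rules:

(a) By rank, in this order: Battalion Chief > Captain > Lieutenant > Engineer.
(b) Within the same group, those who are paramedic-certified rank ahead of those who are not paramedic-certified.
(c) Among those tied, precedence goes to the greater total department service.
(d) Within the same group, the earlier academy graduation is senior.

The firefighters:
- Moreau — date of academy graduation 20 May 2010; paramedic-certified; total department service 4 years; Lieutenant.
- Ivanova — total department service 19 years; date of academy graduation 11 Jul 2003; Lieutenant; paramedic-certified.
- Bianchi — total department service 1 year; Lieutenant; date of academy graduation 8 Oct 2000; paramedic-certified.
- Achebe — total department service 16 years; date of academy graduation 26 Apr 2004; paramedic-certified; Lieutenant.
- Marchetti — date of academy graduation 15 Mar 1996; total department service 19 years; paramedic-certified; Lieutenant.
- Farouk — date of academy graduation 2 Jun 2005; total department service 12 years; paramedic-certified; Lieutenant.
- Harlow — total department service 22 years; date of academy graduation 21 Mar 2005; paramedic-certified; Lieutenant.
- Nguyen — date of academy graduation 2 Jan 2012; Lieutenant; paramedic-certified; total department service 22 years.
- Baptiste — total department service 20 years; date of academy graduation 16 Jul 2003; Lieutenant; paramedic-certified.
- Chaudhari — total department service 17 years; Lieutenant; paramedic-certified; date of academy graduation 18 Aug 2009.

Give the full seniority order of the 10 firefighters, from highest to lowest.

By rank: Harlow, Nguyen, Baptiste, Marchetti, Ivanova, Chaudhari, Achebe, Farouk, Moreau and Bianchi (Lieutenant).
Harlow, Nguyen, Baptiste, Marchetti, Ivanova, Chaudhari, Achebe, Farouk, Moreau and Bianchi are each paramedic-certified, so the next rule applies.
Among Harlow, Nguyen, Baptiste, Marchetti, Ivanova, Chaudhari, Achebe, Farouk, Moreau and Bianchi, by total department service (higher first): Harlow and Nguyen (22 years) before Baptiste (20 years) before Marchetti and Ivanova (19 years) before Chaudhari (17 years) before Achebe (16 years) before Farouk (12 years) before Moreau (4 years) before Bianchi (1 year).
Among Harlow and Nguyen, by date of academy graduation (earlier first): Harlow (21 Mar 2005) before Nguyen (2 Jan 2012).
Among Marchetti and Ivanova, by date of academy graduation (earlier first): Marchetti (15 Mar 1996) before Ivanova (11 Jul 2003).
Full order: Harlow, Nguyen, Baptiste, Marchetti, Ivanova, Chaudhari, Achebe, Farouk, Moreau, Bianchi.

Harlow, Nguyen, Baptiste, Marchetti, Ivanova, Chaudhari, Achebe, Farouk, Moreau, Bianchi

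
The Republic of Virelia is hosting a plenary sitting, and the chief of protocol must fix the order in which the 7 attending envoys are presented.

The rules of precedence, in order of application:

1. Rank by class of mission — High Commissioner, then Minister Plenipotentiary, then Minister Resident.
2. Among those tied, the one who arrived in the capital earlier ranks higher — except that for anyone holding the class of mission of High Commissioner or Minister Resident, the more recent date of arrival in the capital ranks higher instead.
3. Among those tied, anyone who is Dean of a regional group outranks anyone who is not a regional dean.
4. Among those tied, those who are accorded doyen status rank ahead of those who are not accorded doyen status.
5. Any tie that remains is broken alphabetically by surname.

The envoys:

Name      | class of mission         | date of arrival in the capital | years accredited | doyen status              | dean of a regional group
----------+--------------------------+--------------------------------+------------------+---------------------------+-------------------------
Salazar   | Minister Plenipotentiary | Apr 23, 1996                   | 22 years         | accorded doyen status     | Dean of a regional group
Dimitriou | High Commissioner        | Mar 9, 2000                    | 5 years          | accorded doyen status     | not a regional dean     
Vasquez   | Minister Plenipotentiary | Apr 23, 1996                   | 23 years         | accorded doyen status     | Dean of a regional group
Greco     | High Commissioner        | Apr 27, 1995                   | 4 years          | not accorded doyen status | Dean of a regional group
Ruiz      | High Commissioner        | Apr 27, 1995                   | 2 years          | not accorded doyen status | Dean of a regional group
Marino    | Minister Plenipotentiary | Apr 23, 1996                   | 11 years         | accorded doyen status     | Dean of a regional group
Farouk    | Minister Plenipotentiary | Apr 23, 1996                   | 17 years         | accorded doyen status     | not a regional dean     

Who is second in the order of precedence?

By class of mission: Dimitriou, Greco and Ruiz (High Commissioner); then Marino, Salazar, Vasquez and Farouk (Minister Plenipotentiary).
Among Dimitriou, Greco and Ruiz, by date of arrival in the capital (later first) (reversed rule for this group): Dimitriou (Mar 9, 2000) before Greco and Ruiz (Apr 27, 1995).
Greco and Ruiz are each Dean of a regional group, so the next rule applies.
Greco and Ruiz are each not accorded doyen status, so the next rule applies.
Among Greco and Ruiz, alphabetically by surname: Greco before Ruiz.
Marino, Salazar, Vasquez and Farouk all have date of arrival in the capital Apr 23, 1996, so the next rule applies.
Among Marino, Salazar, Vasquez and Farouk, Dean of a regional group before not a regional dean: Marino, Salazar and Vasquez (Dean of a regional group) before Farouk (not a regional dean).
Marino, Salazar and Vasquez are each accorded doyen status, so the next rule applies.
Among Marino, Salazar and Vasquez, alphabetically by surname: Marino before Salazar before Vasquez.
Order: Dimitriou, Greco, Ruiz, Marino, Salazar, Vasquez, Farouk.

Greco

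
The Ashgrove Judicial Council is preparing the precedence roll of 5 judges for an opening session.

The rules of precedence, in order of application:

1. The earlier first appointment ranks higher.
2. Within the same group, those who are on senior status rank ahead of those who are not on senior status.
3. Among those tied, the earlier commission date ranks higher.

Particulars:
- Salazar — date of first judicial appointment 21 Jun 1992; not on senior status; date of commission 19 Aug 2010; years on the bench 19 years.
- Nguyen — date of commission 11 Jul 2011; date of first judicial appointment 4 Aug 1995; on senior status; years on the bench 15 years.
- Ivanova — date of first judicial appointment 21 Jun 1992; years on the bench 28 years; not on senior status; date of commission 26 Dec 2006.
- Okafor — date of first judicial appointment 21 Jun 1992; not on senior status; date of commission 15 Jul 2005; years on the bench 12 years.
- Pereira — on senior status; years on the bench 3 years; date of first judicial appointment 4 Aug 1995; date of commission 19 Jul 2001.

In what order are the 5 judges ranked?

By date of first judicial appointment (earlier first): Okafor, Ivanova and Salazar (each 21 Jun 1992); then Pereira and Nguyen (both 4 Aug 1995).
Okafor, Ivanova and Salazar are each not on senior status, so the next rule applies.
Among Okafor, Ivanova and Salazar, by date of commission (earlier first): Okafor (15 Jul 2005) before Ivanova (26 Dec 2006) before Salazar (19 Aug 2010).
Pereira and Nguyen are each on senior status, so the next rule applies.
Among Pereira and Nguyen, by date of commission (earlier first): Pereira (19 Jul 2001) before Nguyen (11 Jul 2011).
Full order: Okafor, Ivanova, Salazar, Pereira, Nguyen.

Okafor, Ivanova, Salazar, Pereira, Nguyen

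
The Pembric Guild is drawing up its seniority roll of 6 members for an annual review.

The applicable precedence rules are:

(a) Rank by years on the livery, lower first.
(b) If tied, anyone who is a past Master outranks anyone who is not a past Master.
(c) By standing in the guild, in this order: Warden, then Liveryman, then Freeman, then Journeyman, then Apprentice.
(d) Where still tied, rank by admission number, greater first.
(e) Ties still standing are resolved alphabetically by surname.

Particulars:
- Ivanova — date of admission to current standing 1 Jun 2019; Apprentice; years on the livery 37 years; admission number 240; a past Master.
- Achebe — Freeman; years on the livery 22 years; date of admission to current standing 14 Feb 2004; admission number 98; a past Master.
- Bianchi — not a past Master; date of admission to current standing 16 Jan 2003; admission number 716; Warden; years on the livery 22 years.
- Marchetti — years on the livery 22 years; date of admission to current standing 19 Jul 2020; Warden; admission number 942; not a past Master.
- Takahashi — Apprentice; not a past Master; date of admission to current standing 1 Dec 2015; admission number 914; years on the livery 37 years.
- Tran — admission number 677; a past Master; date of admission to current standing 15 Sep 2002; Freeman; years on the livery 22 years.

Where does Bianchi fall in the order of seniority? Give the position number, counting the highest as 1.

By years on the livery (lower first): Tran, Achebe, Marchetti and Bianchi (each 22 years); then Ivanova and Takahashi (both 37 years).
Among Tran, Achebe, Marchetti and Bianchi, a past Master before not a past Master: Tran and Achebe (a past Master) before Marchetti and Bianchi (not a past Master).
Tran and Achebe are each Freeman, so the next rule applies.
Among Tran and Achebe, by admission number (higher first): Tran (677) before Achebe (98).
Marchetti and Bianchi are each Warden, so the next rule applies.
Among Marchetti and Bianchi, by admission number (higher first): Marchetti (942) before Bianchi (716).
Among Ivanova and Takahashi, a past Master before not a past Master: Ivanova (a past Master) before Takahashi (not a past Master).
Order: Tran, Achebe, Marchetti, Bianchi, Ivanova, Takahashi. So position 4.

4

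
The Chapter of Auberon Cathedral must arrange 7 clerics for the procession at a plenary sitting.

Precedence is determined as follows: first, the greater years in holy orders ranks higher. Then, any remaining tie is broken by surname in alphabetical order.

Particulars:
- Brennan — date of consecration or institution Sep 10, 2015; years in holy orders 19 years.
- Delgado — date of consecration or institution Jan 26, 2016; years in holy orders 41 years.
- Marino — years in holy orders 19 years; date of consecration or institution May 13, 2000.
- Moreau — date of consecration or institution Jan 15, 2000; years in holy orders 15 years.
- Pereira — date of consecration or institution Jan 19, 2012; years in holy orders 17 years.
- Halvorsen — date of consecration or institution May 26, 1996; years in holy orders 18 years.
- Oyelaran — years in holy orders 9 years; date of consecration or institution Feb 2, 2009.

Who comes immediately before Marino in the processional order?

Brennan

By years in holy orders (higher first): Delgado (41 years); then Brennan and Marino (both 19 years); then Halvorsen (18 years); then Pereira (17 years); then Moreau (15 years); then Oyelaran (9 years).
Among Brennan and Marino, alphabetically by surname: Brennan before Marino.
Order: Delgado, Brennan, Marino, Halvorsen, Pereira, Moreau, Oyelaran.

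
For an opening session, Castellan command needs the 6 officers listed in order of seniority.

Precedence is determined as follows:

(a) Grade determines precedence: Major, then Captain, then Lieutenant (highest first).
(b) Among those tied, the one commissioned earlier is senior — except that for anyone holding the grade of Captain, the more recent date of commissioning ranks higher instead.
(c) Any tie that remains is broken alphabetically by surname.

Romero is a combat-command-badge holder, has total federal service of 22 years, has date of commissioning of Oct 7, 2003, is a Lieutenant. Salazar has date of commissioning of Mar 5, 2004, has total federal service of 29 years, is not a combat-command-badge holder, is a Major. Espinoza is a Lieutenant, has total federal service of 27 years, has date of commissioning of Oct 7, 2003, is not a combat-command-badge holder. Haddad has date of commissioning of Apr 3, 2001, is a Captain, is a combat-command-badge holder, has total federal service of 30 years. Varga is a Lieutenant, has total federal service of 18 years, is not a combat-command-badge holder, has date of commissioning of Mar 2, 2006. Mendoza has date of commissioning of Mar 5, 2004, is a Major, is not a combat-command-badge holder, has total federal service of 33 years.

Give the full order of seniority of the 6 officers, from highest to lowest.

By grade: Mendoza and Salazar (Major); then Haddad (Captain); then Espinoza, Romero and Varga (Lieutenant).
Mendoza and Salazar both have date of commissioning Mar 5, 2004, so the next rule applies.
Among Mendoza and Salazar, alphabetically by surname: Mendoza before Salazar.
Among Espinoza, Romero and Varga, by date of commissioning (earlier first): Espinoza and Romero (Oct 7, 2003) before Varga (Mar 2, 2006).
Among Espinoza and Romero, alphabetically by surname: Espinoza before Romero.
Full order: Mendoza, Salazar, Haddad, Espinoza, Romero, Varga.

Mendoza, Salazar, Haddad, Espinoza, Romero, Varga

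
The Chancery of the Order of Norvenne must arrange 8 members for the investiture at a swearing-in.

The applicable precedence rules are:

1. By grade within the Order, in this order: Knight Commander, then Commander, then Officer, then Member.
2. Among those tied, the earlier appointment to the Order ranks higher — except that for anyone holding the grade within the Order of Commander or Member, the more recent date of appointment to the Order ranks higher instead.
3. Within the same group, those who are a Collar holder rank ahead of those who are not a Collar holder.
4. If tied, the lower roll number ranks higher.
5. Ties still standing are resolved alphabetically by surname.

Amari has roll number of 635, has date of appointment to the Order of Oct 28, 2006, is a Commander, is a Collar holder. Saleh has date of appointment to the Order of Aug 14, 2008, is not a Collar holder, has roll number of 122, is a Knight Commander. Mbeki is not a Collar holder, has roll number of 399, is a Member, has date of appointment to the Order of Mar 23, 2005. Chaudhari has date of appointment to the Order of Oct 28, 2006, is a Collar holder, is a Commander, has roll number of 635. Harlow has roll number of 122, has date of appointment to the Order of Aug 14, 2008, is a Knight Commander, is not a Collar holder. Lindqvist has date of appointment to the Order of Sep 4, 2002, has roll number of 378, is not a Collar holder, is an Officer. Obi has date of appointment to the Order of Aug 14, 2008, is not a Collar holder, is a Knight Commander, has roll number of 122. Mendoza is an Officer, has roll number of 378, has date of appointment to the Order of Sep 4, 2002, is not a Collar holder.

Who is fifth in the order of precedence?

Chaudhari

By grade within the Order: Harlow, Obi and Saleh (Knight Commander); then Amari and Chaudhari (Commander); then Lindqvist and Mendoza (Officer); then Mbeki (Member).
Harlow, Obi and Saleh all have date of appointment to the Order Aug 14, 2008, so the next rule applies.
Harlow, Obi and Saleh are each not a Collar holder, so the next rule applies.
Harlow, Obi and Saleh all have roll number 122, so the next rule applies.
Among Harlow, Obi and Saleh, alphabetically by surname: Harlow before Obi before Saleh.
Amari and Chaudhari both have date of appointment to the Order Oct 28, 2006, so the next rule applies.
Amari and Chaudhari are each a Collar holder, so the next rule applies.
Amari and Chaudhari both have roll number 635, so the next rule applies.
Among Amari and Chaudhari, alphabetically by surname: Amari before Chaudhari.
Lindqvist and Mendoza both have date of appointment to the Order Sep 4, 2002, so the next rule applies.
Lindqvist and Mendoza are each not a Collar holder, so the next rule applies.
Lindqvist and Mendoza both have roll number 378, so the next rule applies.
Among Lindqvist and Mendoza, alphabetically by surname: Lindqvist before Mendoza.
Order: Harlow, Obi, Saleh, Amari, Chaudhari, Lindqvist, Mendoza, Mbeki.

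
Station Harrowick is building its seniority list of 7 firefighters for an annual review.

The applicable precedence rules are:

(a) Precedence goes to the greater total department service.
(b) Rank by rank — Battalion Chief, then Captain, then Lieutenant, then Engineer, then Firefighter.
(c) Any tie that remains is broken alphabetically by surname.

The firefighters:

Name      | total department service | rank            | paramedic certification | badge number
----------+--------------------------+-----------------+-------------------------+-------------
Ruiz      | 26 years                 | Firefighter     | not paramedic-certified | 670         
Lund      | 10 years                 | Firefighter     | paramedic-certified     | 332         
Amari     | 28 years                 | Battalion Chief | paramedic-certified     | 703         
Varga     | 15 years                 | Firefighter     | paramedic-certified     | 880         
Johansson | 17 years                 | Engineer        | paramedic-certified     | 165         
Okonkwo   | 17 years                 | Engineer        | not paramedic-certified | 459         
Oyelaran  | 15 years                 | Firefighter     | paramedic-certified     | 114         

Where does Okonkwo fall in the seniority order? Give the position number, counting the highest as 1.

4

By total department service (higher first): Amari (28 years); then Ruiz (26 years); then Johansson and Okonkwo (both 17 years); then Oyelaran and Varga (both 15 years); then Lund (10 years).
Johansson and Okonkwo are each Engineer, so the next rule applies.
Among Johansson and Okonkwo, alphabetically by surname: Johansson before Okonkwo.
Oyelaran and Varga are each Firefighter, so the next rule applies.
Among Oyelaran and Varga, alphabetically by surname: Oyelaran before Varga.
Order: Amari, Ruiz, Johansson, Okonkwo, Oyelaran, Varga, Lund. So position 4.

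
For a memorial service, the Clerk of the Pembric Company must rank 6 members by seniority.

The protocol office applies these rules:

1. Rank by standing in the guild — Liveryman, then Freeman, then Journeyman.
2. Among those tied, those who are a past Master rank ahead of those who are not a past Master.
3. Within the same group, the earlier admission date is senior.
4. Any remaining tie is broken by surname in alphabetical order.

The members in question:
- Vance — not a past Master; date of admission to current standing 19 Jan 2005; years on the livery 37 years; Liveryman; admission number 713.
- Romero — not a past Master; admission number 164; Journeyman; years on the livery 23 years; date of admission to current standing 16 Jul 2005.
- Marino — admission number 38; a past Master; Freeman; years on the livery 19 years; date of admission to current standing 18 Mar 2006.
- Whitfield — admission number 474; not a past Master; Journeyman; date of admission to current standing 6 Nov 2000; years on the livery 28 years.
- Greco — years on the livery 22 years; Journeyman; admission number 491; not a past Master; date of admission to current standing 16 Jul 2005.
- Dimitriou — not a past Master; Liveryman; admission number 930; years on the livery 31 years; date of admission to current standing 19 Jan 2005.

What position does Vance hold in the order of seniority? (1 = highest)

2

By standing in the guild: Dimitriou and Vance (Liveryman); then Marino (Freeman); then Whitfield, Greco and Romero (Journeyman).
Dimitriou and Vance are each not a past Master, so the next rule applies.
Dimitriou and Vance both have date of admission to current standing 19 Jan 2005, so the next rule applies.
Among Dimitriou and Vance, alphabetically by surname: Dimitriou before Vance.
Whitfield, Greco and Romero are each not a past Master, so the next rule applies.
Among Whitfield, Greco and Romero, by date of admission to current standing (earlier first): Whitfield (6 Nov 2000) before Greco and Romero (16 Jul 2005).
Among Greco and Romero, alphabetically by surname: Greco before Romero.
Order: Dimitriou, Vance, Marino, Whitfield, Greco, Romero. So position 2.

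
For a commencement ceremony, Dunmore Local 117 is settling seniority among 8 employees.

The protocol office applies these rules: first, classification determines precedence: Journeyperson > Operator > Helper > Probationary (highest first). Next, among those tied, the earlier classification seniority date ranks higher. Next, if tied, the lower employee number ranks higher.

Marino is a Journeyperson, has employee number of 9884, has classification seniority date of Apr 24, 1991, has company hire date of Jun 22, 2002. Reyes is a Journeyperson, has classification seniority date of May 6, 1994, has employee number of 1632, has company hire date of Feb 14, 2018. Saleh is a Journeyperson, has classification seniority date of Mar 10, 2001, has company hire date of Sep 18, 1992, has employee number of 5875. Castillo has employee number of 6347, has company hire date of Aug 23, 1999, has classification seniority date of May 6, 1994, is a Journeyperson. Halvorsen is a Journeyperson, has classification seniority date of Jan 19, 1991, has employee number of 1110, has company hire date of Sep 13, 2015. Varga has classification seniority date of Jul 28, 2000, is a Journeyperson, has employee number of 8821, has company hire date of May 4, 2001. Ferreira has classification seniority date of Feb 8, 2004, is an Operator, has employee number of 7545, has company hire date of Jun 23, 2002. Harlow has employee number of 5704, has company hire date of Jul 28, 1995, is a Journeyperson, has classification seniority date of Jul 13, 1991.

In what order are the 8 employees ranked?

Halvorsen, Marino, Harlow, Reyes, Castillo, Varga, Saleh, Ferreira

By classification: Halvorsen, Marino, Harlow, Reyes, Castillo, Varga and Saleh (Journeyperson); then Ferreira (Operator).
Among Halvorsen, Marino, Harlow, Reyes, Castillo, Varga and Saleh, by classification seniority date (earlier first): Halvorsen (Jan 19, 1991) before Marino (Apr 24, 1991) before Harlow (Jul 13, 1991) before Reyes and Castillo (May 6, 1994) before Varga (Jul 28, 2000) before Saleh (Mar 10, 2001).
Among Reyes and Castillo, by employee number (lower first): Reyes (1632) before Castillo (6347).
Full order: Halvorsen, Marino, Harlow, Reyes, Castillo, Varga, Saleh, Ferreira.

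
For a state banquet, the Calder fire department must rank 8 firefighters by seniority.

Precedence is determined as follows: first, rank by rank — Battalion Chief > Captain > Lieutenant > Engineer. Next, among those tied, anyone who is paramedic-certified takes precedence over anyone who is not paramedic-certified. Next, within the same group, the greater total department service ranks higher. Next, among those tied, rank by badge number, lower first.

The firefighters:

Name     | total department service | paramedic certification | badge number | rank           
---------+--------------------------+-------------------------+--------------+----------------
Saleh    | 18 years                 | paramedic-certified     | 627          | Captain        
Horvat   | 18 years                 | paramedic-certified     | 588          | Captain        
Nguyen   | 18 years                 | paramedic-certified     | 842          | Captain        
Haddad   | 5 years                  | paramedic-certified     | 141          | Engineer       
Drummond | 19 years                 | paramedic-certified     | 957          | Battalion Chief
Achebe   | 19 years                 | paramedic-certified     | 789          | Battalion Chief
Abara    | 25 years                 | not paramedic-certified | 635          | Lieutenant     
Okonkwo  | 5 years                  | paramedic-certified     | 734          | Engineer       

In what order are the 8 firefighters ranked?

By rank: Achebe and Drummond (Battalion Chief); then Horvat, Saleh and Nguyen (Captain); then Abara (Lieutenant); then Haddad and Okonkwo (Engineer).
Achebe and Drummond are each paramedic-certified, so the next rule applies.
Achebe and Drummond both have total department service 19 years, so the next rule applies.
Among Achebe and Drummond, by badge number (lower first): Achebe (789) before Drummond (957).
Horvat, Saleh and Nguyen are each paramedic-certified, so the next rule applies.
Horvat, Saleh and Nguyen all have total department service 18 years, so the next rule applies.
Among Horvat, Saleh and Nguyen, by badge number (lower first): Horvat (588) before Saleh (627) before Nguyen (842).
Haddad and Okonkwo are each paramedic-certified, so the next rule applies.
Haddad and Okonkwo both have total department service 5 years, so the next rule applies.
Among Haddad and Okonkwo, by badge number (lower first): Haddad (141) before Okonkwo (734).
Full order: Achebe, Drummond, Horvat, Saleh, Nguyen, Abara, Haddad, Okonkwo.

Achebe, Drummond, Horvat, Saleh, Nguyen, Abara, Haddad, Okonkwo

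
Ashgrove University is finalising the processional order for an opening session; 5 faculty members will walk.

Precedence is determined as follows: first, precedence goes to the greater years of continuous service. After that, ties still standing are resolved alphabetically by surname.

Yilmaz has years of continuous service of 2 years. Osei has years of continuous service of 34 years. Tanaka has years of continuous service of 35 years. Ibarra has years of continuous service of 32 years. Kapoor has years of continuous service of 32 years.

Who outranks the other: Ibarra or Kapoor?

Ibarra

By years of continuous service (higher first): Tanaka (35 years); then Osei (34 years); then Ibarra and Kapoor (both 32 years); then Yilmaz (2 years).
Among Ibarra and Kapoor, alphabetically by surname: Ibarra before Kapoor.
So Ibarra takes precedence.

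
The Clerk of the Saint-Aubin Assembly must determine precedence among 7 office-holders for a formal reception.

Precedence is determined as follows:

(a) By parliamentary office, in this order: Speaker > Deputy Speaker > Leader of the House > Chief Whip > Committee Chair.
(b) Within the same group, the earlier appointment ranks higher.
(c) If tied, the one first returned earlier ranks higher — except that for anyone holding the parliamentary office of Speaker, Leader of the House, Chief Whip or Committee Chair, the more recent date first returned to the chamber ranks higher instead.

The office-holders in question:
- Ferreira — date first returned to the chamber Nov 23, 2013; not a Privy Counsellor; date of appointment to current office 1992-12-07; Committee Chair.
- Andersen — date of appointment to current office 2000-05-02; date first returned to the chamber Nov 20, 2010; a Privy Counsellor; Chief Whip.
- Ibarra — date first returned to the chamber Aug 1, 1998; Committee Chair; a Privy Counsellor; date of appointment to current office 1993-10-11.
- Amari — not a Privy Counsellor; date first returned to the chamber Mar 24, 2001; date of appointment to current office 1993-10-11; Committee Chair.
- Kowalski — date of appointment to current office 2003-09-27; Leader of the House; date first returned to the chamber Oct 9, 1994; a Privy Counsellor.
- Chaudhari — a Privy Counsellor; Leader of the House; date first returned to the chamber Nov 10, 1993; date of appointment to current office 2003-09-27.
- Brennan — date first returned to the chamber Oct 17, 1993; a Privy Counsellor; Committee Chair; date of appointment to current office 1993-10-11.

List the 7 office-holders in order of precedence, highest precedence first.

Kowalski, Chaudhari, Andersen, Ferreira, Amari, Ibarra, Brennan

By parliamentary office: Kowalski and Chaudhari (Leader of the House); then Andersen (Chief Whip); then Ferreira, Amari, Ibarra and Brennan (Committee Chair).
Kowalski and Chaudhari both have date of appointment to current office 2003-09-27, so the next rule applies.
Among Kowalski and Chaudhari, by date first returned to the chamber (later first) (reversed rule for this group): Kowalski (Oct 9, 1994) before Chaudhari (Nov 10, 1993).
Among Ferreira, Amari, Ibarra and Brennan, by date of appointment to current office (earlier first): Ferreira (1992-12-07) before Amari, Ibarra and Brennan (1993-10-11).
Among Amari, Ibarra and Brennan, by date first returned to the chamber (later first) (reversed rule for this group): Amari (Mar 24, 2001) before Ibarra (Aug 1, 1998) before Brennan (Oct 17, 1993).
Full order: Kowalski, Chaudhari, Andersen, Ferreira, Amari, Ibarra, Brennan.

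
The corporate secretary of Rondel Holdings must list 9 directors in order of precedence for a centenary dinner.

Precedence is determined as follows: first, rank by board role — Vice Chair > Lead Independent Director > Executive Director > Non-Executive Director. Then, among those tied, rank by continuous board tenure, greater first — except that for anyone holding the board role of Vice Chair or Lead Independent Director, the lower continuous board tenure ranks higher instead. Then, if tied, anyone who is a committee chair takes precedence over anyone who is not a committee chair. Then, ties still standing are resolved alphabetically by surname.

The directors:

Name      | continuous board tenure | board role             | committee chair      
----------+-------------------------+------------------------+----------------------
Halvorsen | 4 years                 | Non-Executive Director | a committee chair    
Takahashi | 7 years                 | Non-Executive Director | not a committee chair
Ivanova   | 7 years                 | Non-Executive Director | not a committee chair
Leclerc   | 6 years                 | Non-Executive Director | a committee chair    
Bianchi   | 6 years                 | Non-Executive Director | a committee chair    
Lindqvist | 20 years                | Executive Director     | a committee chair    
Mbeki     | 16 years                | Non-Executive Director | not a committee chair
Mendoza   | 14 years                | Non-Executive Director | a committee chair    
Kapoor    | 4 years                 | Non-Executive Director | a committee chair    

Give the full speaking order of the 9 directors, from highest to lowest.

By board role: Lindqvist (Executive Director); then Mbeki, Mendoza, Ivanova, Takahashi, Bianchi, Leclerc, Halvorsen and Kapoor (Non-Executive Director).
Among Mbeki, Mendoza, Ivanova, Takahashi, Bianchi, Leclerc, Halvorsen and Kapoor, by continuous board tenure (higher first): Mbeki (16 years) before Mendoza (14 years) before Ivanova and Takahashi (7 years) before Bianchi and Leclerc (6 years) before Halvorsen and Kapoor (4 years).
Ivanova and Takahashi are each not a committee chair, so the next rule applies.
Among Ivanova and Takahashi, alphabetically by surname: Ivanova before Takahashi.
Bianchi and Leclerc are each a committee chair, so the next rule applies.
Among Bianchi and Leclerc, alphabetically by surname: Bianchi before Leclerc.
Halvorsen and Kapoor are each a committee chair, so the next rule applies.
Among Halvorsen and Kapoor, alphabetically by surname: Halvorsen before Kapoor.
Full order: Lindqvist, Mbeki, Mendoza, Ivanova, Takahashi, Bianchi, Leclerc, Halvorsen, Kapoor.

Lindqvist, Mbeki, Mendoza, Ivanova, Takahashi, Bianchi, Leclerc, Halvorsen, Kapoor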